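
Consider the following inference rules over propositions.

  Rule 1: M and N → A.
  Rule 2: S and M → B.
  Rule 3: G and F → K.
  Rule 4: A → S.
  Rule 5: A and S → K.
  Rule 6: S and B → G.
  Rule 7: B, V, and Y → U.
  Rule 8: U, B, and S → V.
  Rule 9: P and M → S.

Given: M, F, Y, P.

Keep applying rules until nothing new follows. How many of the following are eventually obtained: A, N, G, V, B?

P and M hold, so S follows (Rule 9).
From S and M, Rule 2 gives B.
From S and B, Rule 6 gives G.
A would need M and N (Rule 1), but N is never established.
No rule produces N, and it is not given.
G: reached.
V would need U, B, and S (Rule 8), but U is never established.
B: reached.
Reached: G and B — 2 of the 5.

2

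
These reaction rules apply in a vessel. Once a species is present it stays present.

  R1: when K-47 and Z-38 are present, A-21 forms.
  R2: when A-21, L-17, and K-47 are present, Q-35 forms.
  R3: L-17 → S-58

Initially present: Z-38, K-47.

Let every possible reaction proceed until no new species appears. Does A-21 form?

K-47 and Z-38 present → A-21 forms (R1).

Yes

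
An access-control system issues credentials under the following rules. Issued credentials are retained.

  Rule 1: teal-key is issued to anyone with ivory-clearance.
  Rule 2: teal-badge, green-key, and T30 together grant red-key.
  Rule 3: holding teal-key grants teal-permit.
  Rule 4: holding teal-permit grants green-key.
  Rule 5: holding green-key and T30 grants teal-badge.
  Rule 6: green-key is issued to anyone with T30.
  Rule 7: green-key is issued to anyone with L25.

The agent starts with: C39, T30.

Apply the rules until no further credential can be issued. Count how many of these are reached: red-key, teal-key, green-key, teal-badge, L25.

Holding T30 grants green-key (Rule 6).
Holding green-key and T30 grants teal-badge (Rule 5).
Holding teal-badge, green-key, and T30 grants red-key (Rule 2).
red-key: reached.
teal-key would need ivory-clearance (Rule 1), but ivory-clearance is never granted.
green-key: reached.
teal-badge: reached.
No rule produces L25, and it is not given.
Reached: red-key, green-key, and teal-badge — 3 of the 5.

3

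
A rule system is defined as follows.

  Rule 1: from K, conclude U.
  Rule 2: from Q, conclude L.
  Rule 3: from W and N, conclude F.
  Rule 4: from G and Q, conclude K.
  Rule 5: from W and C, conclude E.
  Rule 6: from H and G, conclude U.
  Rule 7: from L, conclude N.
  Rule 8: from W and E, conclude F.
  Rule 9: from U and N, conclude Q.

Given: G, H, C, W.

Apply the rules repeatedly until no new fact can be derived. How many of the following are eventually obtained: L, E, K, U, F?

H and G hold, so U follows (Rule 6).
W and C hold, so E follows (Rule 5).
W and E hold, so F follows (Rule 8).
L would need Q (Rule 2), but Q is never established.
E: reached.
K would need G and Q (Rule 4), but Q is never established.
U: reached.
F: reached.
Reached: E, U, and F — 3 of the 5.

3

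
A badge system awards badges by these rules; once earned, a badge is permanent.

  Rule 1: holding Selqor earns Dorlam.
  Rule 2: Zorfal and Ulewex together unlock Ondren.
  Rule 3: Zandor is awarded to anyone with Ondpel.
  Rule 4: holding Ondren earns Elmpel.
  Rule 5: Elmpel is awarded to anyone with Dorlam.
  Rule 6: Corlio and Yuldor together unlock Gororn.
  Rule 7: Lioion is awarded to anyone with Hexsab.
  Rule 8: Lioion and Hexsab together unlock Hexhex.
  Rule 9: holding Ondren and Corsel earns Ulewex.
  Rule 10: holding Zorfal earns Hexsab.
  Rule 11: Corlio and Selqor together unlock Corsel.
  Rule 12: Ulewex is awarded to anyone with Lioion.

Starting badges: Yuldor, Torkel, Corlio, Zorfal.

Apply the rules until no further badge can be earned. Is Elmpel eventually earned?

With Zorfal, Hexsab is earned (Rule 10).
With Hexsab, Lioion is earned (Rule 7).
With Lioion, Ulewex is earned (Rule 12).
With Zorfal and Ulewex, Ondren is earned (Rule 2).
With Ondren, Elmpel is earned (Rule 4).

Yes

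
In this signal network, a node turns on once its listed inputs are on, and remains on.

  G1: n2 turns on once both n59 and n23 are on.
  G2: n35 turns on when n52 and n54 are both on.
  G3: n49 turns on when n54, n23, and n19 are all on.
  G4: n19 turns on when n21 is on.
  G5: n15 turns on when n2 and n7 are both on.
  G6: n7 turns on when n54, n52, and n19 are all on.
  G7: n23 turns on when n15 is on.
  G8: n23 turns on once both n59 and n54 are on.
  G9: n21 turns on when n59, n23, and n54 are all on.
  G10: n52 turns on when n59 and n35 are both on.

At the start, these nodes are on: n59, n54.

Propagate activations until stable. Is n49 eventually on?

G8: n59 and n54 on → n23 on.
G9: n59, n23, and n54 on → n21 on.
G4: n21 on → n19 on.
G3: n54, n23, and n19 on → n49 on.

Yes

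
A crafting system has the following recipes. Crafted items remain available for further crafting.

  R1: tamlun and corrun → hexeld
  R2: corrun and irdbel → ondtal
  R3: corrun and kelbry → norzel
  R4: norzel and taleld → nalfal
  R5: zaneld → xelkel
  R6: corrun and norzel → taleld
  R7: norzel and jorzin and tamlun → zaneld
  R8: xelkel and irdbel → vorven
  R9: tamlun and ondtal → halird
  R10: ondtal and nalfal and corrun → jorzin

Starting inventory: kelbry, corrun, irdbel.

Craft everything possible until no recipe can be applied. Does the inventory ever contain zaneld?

No

zaneld would need norzel, jorzin, and tamlun (R7), but tamlun is never obtained.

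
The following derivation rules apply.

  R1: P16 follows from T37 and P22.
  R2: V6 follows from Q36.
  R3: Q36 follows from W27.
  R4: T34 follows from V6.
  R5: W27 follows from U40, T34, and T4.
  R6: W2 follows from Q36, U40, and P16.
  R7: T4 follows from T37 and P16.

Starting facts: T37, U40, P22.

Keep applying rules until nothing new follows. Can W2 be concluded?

No

W2 would need Q36, U40, and P16 (R6), but Q36 is never established.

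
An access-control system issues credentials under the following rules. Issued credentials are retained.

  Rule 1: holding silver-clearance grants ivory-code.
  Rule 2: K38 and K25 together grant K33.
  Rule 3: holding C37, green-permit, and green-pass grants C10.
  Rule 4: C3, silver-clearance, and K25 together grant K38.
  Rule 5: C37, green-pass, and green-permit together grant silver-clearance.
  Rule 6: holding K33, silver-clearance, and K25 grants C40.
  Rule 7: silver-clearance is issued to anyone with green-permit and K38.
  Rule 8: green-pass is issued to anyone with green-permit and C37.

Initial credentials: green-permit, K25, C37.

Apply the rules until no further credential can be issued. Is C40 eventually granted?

C40 would need K33, silver-clearance, and K25 (Rule 6), but K33 is never granted.

No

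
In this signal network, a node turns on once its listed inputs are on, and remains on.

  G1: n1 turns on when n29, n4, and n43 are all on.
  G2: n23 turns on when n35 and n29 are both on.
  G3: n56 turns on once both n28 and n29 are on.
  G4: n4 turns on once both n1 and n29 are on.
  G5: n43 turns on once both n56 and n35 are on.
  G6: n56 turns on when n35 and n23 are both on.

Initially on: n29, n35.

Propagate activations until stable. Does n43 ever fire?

G2: n35 and n29 on → n23 on.
G6: n35 and n23 on → n56 on.
G5: n56 and n35 on → n43 on.

Yes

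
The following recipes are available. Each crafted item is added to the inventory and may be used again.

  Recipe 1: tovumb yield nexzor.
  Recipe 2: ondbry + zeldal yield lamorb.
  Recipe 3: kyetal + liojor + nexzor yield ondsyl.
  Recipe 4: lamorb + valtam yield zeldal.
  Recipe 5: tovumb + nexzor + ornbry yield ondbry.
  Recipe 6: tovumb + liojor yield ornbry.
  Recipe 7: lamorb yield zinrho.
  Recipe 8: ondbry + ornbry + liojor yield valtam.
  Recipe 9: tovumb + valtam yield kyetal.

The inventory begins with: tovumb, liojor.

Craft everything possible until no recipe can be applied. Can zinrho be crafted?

zinrho would need lamorb (Recipe 7), but lamorb is never obtained.

No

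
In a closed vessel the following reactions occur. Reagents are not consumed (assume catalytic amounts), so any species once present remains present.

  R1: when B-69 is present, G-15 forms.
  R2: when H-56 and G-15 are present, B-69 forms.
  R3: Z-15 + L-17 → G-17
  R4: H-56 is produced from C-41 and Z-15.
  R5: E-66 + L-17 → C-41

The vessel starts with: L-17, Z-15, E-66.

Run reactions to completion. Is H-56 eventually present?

Yes

E-66 and L-17 present → C-41 forms (R5).
C-41 and Z-15 present → H-56 forms (R4).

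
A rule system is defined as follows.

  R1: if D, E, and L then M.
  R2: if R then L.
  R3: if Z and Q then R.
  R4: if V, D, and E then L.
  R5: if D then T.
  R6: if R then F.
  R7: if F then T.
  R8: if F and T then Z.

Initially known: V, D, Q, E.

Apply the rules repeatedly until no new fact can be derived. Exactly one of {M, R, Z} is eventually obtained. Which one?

From V, D, and E, R4 gives L.
D, E, and L hold, so M follows (R1).
Z would need F and T (R8), but F is never established. R would need Z and Q (R3), but Z is never established.

M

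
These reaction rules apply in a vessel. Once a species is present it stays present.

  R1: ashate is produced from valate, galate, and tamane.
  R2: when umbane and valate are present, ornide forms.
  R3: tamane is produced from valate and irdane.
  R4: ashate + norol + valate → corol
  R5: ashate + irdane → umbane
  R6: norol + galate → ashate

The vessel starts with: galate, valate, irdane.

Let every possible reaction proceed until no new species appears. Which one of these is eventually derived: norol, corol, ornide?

ornide

valate and irdane present → tamane forms (R3).
valate, galate, and tamane present → ashate forms (R1).
ashate and irdane present → umbane forms (R5).
umbane and valate present → ornide forms (R2).
corol would need ashate, norol, and valate (R4), but norol never forms. No rule produces norol, and it is not given.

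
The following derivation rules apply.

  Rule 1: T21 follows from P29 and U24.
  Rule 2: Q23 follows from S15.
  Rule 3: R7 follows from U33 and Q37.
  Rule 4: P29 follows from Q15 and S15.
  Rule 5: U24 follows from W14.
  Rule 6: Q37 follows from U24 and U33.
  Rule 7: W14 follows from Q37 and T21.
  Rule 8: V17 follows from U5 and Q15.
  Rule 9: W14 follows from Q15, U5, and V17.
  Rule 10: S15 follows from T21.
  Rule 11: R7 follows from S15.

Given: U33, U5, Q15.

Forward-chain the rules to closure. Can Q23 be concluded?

Q23 would need S15 (Rule 2), but S15 is never established.

No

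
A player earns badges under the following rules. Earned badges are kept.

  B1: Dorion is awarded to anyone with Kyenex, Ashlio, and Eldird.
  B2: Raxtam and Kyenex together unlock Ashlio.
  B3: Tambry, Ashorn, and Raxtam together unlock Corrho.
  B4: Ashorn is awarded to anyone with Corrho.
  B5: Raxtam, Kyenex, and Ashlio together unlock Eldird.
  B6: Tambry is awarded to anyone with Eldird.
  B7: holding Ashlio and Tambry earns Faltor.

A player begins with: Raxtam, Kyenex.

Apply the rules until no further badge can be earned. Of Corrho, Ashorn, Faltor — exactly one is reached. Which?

With Raxtam and Kyenex, Ashlio is earned (B2).
With Raxtam, Kyenex, and Ashlio, Eldird is earned (B5).
With Eldird, Tambry is earned (B6).
With Ashlio and Tambry, Faltor is earned (B7).
Corrho would need Tambry, Ashorn, and Raxtam (B3), but Ashorn is never earned. Ashorn would need Corrho (B4), but Corrho is never earned.

Faltor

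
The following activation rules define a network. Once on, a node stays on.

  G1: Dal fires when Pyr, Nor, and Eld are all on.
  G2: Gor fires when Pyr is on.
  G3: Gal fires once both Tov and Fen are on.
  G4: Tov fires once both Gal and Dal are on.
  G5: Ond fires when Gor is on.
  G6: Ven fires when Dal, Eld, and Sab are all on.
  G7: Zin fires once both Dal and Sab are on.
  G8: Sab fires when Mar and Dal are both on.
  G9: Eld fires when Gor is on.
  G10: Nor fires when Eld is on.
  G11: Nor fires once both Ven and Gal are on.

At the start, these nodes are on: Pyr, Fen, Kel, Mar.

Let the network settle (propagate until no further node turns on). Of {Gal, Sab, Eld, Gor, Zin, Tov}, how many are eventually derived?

Pyr is on, so Gor fires (G2).
Gor is on, so Eld fires (G9).
G10: Eld on → Nor on.
Pyr, Nor, and Eld are on, so Dal fires (G1).
G8: Mar and Dal on → Sab on.
G7: Dal and Sab on → Zin on.
Gal would need Tov and Fen (G3), but Tov never turns on.
Sab: reached.
Eld: reached.
Gor: reached.
Zin: reached.
Tov would need Gal and Dal (G4), but Gal never turns on.
Reached: Sab, Eld, Gor, and Zin — 4 of the 6.

4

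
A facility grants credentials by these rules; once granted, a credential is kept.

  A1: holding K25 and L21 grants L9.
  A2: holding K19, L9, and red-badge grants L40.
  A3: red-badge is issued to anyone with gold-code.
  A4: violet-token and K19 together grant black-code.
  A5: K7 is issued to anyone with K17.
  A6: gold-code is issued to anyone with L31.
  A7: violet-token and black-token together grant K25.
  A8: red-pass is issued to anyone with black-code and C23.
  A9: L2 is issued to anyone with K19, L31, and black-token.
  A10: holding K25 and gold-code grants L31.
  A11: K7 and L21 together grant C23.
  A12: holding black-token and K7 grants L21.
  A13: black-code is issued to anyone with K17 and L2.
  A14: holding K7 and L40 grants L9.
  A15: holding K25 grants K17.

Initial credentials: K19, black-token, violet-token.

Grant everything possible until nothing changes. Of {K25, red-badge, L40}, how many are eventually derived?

Holding violet-token and black-token grants K25 (A7).
K25: reached.
red-badge would need gold-code (A3), but gold-code is never granted.
L40 would need K19, L9, and red-badge (A2), but red-badge is never granted.
Reached: K25 — 1 of the 3.

1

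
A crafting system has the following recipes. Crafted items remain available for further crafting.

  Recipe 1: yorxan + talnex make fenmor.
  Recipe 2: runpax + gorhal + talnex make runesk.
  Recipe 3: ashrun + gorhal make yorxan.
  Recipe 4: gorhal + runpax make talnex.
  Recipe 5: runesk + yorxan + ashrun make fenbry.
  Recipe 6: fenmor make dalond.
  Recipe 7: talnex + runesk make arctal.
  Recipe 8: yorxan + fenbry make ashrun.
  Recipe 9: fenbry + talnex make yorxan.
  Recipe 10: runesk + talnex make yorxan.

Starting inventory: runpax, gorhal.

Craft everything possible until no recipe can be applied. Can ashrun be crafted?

ashrun would need yorxan and fenbry (Recipe 8), but fenbry is never obtained.

No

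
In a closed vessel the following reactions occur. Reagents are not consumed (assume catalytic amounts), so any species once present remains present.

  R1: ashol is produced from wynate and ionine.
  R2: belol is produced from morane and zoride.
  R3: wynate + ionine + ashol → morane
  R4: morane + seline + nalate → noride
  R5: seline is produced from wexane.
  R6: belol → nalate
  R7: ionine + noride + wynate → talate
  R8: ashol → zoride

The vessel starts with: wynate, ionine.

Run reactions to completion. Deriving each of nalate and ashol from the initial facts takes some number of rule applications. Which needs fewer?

ashol

ashol: wynate and ionine present → ashol forms (R1). [1 rule application]
nalate: wynate and ionine present → ashol forms (R1). wynate, ionine, and ashol present → morane forms (R3). ashol present → zoride forms (R8). morane and zoride present → belol forms (R2). belol present → nalate forms (R6). [5 rule applications]
ashol needs fewer.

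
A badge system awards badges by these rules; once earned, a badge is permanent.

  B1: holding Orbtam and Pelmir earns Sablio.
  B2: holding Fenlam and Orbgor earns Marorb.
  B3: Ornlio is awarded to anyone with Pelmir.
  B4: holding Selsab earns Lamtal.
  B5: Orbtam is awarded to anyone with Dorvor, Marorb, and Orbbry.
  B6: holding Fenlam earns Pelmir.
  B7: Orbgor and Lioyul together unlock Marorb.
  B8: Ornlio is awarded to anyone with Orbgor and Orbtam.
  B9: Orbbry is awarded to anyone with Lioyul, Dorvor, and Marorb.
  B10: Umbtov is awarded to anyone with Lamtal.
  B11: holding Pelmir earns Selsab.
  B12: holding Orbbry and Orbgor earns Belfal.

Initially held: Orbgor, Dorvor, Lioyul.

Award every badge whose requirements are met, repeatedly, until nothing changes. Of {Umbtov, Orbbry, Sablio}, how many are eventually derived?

1

With Orbgor and Lioyul, Marorb is earned (B7).
With Lioyul, Dorvor, and Marorb, Orbbry is earned (B9).
Umbtov would need Lamtal (B10), but Lamtal is never earned.
Orbbry: reached.
Sablio would need Orbtam and Pelmir (B1), but Pelmir is never earned.
Reached: Orbbry — 1 of the 3.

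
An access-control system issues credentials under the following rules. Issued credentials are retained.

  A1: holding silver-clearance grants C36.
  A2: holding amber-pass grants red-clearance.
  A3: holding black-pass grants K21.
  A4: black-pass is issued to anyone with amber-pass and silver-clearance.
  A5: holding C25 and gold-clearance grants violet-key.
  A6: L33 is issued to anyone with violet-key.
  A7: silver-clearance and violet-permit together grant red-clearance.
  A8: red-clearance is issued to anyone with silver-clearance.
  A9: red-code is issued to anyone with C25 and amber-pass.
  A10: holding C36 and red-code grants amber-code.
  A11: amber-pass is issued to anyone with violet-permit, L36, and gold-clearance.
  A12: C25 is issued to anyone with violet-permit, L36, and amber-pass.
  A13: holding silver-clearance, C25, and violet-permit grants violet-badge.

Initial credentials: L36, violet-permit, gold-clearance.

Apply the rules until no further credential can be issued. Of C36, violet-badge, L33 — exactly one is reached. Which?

L33

Holding violet-permit, L36, and gold-clearance grants amber-pass (A11).
Holding violet-permit, L36, and amber-pass grants C25 (A12).
Holding C25 and gold-clearance grants violet-key (A5).
Holding violet-key grants L33 (A6).
violet-badge would need silver-clearance, C25, and violet-permit (A13), but silver-clearance is never granted. C36 would need silver-clearance (A1), but silver-clearance is never granted.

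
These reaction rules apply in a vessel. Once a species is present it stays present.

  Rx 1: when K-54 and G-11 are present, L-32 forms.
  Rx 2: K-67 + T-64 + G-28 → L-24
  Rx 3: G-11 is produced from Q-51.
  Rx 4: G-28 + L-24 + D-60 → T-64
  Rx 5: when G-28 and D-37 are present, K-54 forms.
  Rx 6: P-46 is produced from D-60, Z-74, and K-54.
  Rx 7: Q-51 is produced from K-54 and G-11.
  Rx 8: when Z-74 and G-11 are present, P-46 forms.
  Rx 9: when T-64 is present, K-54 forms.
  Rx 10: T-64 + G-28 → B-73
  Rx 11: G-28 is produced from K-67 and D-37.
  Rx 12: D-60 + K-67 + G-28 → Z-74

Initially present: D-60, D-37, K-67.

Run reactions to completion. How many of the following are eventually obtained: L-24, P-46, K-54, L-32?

2

K-67 and D-37 present → G-28 forms (Rx 11).
D-60, K-67, and G-28 present → Z-74 forms (Rx 12).
G-28 and D-37 present → K-54 forms (Rx 5).
D-60, Z-74, and K-54 present → P-46 forms (Rx 6).
L-24 would need K-67, T-64, and G-28 (Rx 2), but T-64 never forms.
P-46: reached.
K-54: reached.
L-32 would need K-54 and G-11 (Rx 1), but G-11 never forms.
Reached: P-46 and K-54 — 2 of the 4.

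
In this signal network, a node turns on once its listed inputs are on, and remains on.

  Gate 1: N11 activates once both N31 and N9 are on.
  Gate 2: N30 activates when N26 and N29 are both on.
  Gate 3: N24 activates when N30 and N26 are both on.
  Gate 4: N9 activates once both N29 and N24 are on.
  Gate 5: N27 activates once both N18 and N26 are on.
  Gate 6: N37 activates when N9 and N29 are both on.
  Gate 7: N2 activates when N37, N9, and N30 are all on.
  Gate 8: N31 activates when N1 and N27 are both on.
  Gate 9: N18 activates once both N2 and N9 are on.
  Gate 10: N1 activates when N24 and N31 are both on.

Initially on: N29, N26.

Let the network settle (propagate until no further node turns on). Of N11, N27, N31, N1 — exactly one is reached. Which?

Gate 2: N26 and N29 on → N30 on.
Gate 3: N30 and N26 on → N24 on.
N29 and N24 are on, so N9 activates (Gate 4).
N9 and N29 are on, so N37 activates (Gate 6).
Gate 7: N37, N9, and N30 on → N2 on.
Gate 9: N2 and N9 on → N18 on.
Gate 5: N18 and N26 on → N27 on.
N31 would need N1 and N27 (Gate 8), but N1 never turns on. N11 would need N31 and N9 (Gate 1), but N31 never turns on. N1 would need N24 and N31 (Gate 10), but N31 never turns on.

N27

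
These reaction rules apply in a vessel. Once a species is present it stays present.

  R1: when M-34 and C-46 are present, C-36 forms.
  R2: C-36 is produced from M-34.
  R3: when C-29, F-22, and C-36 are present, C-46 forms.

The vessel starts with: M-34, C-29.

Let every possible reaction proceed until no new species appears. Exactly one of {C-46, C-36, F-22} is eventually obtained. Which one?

M-34 present → C-36 forms (R2).
C-46 would need C-29, F-22, and C-36 (R3), but F-22 never forms. No rule produces F-22, and it is not given.

C-36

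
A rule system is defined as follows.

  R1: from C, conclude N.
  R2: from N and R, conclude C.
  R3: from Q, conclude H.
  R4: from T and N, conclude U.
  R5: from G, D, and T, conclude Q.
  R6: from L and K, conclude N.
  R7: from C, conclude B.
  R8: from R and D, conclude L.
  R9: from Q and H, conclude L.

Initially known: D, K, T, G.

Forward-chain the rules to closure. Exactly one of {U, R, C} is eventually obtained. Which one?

G, D, and T hold, so Q follows (R5).
From Q, R3 gives H.
From Q and H, R9 gives L.
L and K hold, so N follows (R6).
T and N hold, so U follows (R4).
No rule produces R, and it is not given. C would need N and R (R2), but R is never established.

U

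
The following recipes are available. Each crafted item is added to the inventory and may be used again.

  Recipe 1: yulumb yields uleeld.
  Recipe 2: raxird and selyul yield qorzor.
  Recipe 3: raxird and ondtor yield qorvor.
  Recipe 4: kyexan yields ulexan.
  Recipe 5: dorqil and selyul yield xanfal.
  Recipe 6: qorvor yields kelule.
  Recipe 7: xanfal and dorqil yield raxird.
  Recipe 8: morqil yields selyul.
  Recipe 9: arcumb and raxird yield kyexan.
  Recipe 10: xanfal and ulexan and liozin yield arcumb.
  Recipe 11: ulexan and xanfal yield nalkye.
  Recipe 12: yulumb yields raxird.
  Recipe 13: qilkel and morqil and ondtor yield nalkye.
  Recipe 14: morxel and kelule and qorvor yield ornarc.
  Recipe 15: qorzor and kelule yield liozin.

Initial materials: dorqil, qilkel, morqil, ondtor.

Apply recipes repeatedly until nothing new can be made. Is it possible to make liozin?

Using Recipe 8, morqil makes selyul.
dorqil and selyul → xanfal (Recipe 5).
xanfal and dorqil → raxird (Recipe 7).
Using Recipe 2, raxird and selyul make qorzor.
Using Recipe 3, raxird and ondtor make qorvor.
qorvor → kelule (Recipe 6).
qorzor and kelule → liozin (Recipe 15).

Yes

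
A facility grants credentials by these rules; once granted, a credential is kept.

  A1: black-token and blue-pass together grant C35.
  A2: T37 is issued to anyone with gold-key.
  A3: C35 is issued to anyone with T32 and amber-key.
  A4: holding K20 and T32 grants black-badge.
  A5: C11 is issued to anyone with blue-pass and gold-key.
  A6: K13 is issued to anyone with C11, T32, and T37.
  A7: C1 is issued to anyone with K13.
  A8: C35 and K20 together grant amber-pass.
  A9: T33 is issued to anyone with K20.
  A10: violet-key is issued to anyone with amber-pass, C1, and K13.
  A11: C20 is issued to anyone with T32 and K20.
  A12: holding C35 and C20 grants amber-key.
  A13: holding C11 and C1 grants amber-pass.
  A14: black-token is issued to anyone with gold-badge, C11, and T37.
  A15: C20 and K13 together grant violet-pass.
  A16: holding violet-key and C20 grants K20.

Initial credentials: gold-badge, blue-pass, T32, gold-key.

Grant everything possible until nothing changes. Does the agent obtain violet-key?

Yes

Holding gold-key grants T37 (A2).
Holding blue-pass and gold-key grants C11 (A5).
Holding C11, T32, and T37 grants K13 (A6).
Holding K13 grants C1 (A7).
Holding C11 and C1 grants amber-pass (A13).
Holding amber-pass, C1, and K13 grants violet-key (A10).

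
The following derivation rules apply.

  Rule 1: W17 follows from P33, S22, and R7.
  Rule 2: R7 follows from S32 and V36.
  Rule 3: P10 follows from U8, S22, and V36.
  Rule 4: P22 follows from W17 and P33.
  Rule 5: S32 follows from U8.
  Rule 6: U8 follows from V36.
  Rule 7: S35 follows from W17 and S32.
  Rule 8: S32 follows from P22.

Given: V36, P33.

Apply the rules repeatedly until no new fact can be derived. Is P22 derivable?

P22 would need W17 and P33 (Rule 4), but W17 is never established.

No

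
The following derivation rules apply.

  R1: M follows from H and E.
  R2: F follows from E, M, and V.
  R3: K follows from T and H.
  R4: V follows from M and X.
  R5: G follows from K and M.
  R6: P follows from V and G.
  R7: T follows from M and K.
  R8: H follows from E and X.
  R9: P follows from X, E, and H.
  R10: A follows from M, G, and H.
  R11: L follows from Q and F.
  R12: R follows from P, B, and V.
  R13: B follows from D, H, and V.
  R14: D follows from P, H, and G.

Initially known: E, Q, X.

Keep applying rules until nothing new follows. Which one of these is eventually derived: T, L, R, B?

From E and X, R8 gives H.
From H and E, R1 gives M.
M and X hold, so V follows (R4).
From E, M, and V, R2 gives F.
From Q and F, R11 gives L.
B would need D, H, and V (R13), but D is never established. T would need M and K (R7), but K is never established. R would need P, B, and V (R12), but B is never established.

L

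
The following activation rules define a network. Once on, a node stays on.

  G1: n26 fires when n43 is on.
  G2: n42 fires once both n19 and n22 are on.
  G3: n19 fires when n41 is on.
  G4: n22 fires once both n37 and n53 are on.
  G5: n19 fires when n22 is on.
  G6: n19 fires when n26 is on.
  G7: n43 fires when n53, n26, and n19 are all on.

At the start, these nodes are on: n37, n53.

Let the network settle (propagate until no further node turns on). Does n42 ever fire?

Yes

n37 and n53 are on, so n22 fires (G4).
G5: n22 on → n19 on.
n19 and n22 are on, so n42 fires (G2).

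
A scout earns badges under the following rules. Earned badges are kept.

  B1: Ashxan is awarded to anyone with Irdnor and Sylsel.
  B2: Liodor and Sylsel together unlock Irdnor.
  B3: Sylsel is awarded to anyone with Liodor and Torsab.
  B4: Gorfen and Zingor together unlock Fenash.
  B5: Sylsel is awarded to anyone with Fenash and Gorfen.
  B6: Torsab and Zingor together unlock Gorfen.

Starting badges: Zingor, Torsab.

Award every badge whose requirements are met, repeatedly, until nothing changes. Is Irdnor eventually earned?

Irdnor would need Liodor and Sylsel (B2), but Liodor is never earned.

No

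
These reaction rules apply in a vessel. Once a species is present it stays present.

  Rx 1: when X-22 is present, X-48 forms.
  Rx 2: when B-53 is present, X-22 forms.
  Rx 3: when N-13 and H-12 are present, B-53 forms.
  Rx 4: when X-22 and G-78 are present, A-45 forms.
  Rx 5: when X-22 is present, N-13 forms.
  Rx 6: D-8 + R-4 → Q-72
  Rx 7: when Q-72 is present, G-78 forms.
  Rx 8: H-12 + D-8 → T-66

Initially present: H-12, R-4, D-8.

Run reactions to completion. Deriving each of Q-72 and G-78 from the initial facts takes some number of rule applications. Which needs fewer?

Q-72

Q-72: D-8 and R-4 present → Q-72 forms (Rx 6). [1 rule application]
G-78: D-8 and R-4 present → Q-72 forms (Rx 6). Q-72 present → G-78 forms (Rx 7). [2 rule applications]
Q-72 needs fewer.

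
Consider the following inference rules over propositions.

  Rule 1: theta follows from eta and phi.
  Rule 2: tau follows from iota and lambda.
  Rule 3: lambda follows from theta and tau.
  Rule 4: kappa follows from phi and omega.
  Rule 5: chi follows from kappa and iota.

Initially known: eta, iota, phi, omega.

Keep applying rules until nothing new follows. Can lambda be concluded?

lambda would need theta and tau (Rule 3), but tau is never established.

No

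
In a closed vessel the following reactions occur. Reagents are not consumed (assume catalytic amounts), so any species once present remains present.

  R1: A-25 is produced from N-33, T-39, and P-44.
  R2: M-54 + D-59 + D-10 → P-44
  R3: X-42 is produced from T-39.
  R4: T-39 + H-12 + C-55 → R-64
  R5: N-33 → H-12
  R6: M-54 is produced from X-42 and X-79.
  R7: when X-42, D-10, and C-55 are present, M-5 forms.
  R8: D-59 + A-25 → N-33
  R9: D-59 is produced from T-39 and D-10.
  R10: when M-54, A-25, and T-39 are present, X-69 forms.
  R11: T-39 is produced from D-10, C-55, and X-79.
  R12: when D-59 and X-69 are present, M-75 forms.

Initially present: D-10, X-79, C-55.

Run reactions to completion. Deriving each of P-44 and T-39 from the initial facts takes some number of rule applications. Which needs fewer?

T-39

T-39: D-10, C-55, and X-79 present → T-39 forms (R11). [1 rule application]
P-44: D-10, C-55, and X-79 present → T-39 forms (R11). T-39 and D-10 present → D-59 forms (R9). T-39 present → X-42 forms (R3). X-42 and X-79 present → M-54 forms (R6). M-54, D-59, and D-10 present → P-44 forms (R2). [5 rule applications]
T-39 needs fewer.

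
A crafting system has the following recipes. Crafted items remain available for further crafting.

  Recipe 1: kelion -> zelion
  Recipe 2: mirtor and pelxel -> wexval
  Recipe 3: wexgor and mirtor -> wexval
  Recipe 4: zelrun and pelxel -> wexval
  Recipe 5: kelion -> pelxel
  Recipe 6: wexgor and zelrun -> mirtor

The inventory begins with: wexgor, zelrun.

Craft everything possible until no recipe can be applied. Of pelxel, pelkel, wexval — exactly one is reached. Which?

wexval

Using Recipe 6, wexgor and zelrun make mirtor.
wexgor and mirtor -> wexval (Recipe 3).
pelxel would need kelion (Recipe 5), but kelion is never obtained. No rule produces pelkel, and it is not given.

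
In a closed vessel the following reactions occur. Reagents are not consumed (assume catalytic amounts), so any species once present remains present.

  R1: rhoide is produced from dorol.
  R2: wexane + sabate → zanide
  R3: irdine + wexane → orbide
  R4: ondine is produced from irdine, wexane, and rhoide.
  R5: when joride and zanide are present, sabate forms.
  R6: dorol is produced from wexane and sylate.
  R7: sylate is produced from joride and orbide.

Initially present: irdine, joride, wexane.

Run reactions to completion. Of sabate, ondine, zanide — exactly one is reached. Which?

ondine

irdine and wexane present → orbide forms (R3).
joride and orbide present → sylate forms (R7).
wexane and sylate present → dorol forms (R6).
dorol present → rhoide forms (R1).
irdine, wexane, and rhoide present → ondine forms (R4).
zanide would need wexane and sabate (R2), but sabate never forms. sabate would need joride and zanide (R5), but zanide never forms.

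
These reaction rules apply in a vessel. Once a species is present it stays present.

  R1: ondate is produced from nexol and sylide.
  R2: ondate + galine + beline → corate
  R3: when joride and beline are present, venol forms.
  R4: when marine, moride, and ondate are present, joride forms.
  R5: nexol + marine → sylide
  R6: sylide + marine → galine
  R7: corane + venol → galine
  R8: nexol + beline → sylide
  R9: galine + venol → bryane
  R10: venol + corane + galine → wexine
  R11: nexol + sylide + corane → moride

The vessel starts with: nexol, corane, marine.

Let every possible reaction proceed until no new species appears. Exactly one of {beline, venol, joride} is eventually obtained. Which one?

joride

nexol and marine present → sylide forms (R5).
nexol, sylide, and corane present → moride forms (R11).
nexol and sylide present → ondate forms (R1).
marine, moride, and ondate present → joride forms (R4).
No rule produces beline, and it is not given. venol would need joride and beline (R3), but beline never forms.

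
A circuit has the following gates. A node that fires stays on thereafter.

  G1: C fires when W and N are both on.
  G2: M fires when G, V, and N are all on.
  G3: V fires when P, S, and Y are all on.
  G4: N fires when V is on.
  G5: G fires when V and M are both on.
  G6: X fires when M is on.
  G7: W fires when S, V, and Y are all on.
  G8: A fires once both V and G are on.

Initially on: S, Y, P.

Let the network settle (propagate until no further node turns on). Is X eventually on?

No

X would need M (G6), but M never turns on.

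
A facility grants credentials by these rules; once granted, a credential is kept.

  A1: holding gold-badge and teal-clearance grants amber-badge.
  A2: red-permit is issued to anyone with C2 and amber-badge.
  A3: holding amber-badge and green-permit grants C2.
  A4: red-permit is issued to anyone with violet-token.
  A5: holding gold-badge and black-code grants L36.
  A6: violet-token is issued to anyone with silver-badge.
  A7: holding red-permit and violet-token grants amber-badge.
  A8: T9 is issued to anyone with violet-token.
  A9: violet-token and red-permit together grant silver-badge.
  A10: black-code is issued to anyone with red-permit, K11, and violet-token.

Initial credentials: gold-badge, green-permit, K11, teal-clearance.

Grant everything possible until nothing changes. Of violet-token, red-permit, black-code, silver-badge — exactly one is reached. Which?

red-permit

Holding gold-badge and teal-clearance grants amber-badge (A1).
Holding amber-badge and green-permit grants C2 (A3).
Holding C2 and amber-badge grants red-permit (A2).
violet-token would need silver-badge (A6), but silver-badge is never granted. black-code would need red-permit, K11, and violet-token (A10), but violet-token is never granted. silver-badge would need violet-token and red-permit (A9), but violet-token is never granted.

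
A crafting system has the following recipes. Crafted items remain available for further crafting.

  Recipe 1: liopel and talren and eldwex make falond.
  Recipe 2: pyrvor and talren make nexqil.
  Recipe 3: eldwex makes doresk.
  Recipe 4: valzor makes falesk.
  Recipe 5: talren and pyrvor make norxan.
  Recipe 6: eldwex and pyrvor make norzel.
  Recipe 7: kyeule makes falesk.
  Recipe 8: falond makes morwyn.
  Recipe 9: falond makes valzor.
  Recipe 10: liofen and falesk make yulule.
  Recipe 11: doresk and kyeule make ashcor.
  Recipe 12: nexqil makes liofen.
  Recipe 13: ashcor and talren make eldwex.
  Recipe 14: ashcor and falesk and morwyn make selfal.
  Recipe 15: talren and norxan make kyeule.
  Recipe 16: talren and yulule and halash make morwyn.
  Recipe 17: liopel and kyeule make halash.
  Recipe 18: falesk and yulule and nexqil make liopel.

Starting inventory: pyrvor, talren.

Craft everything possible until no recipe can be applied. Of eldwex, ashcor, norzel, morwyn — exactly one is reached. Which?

morwyn

Using Recipe 2, pyrvor and talren make nexqil.
talren and pyrvor → norxan (Recipe 5).
Using Recipe 15, talren and norxan make kyeule.
Using Recipe 12, nexqil makes liofen.
kyeule → falesk (Recipe 7).
liofen and falesk → yulule (Recipe 10).
falesk and yulule and nexqil → liopel (Recipe 18).
Using Recipe 17, liopel and kyeule make halash.
Using Recipe 16, talren, yulule, and halash make morwyn.
ashcor would need doresk and kyeule (Recipe 11), but doresk is never obtained. norzel would need eldwex and pyrvor (Recipe 6), but eldwex is never obtained. eldwex would need ashcor and talren (Recipe 13), but ashcor is never obtained.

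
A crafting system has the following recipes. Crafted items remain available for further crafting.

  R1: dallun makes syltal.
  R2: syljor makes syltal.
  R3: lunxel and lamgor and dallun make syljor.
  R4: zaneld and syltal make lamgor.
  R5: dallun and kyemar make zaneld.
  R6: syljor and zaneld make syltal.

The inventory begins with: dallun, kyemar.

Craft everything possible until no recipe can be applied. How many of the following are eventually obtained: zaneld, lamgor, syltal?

3

Using R5, dallun and kyemar make zaneld.
dallun → syltal (R1).
Using R4, zaneld and syltal make lamgor.
zaneld: reached.
lamgor: reached.
syltal: reached.
All 3 are reached.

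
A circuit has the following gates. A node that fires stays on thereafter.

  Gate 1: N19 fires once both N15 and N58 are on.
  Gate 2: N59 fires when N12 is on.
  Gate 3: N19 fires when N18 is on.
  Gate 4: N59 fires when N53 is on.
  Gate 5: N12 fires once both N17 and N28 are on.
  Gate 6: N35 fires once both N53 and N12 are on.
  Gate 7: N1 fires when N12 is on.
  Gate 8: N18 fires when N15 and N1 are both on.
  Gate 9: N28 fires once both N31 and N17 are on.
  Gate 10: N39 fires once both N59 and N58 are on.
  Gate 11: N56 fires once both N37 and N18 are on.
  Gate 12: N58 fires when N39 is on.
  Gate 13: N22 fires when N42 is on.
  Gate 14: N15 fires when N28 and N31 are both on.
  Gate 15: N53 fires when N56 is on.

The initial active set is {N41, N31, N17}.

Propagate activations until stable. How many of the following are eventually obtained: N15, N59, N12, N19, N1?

N31 and N17 are on, so N28 fires (Gate 9).
Gate 14: N28 and N31 on → N15 on.
N17 and N28 are on, so N12 fires (Gate 5).
Gate 7: N12 on → N1 on.
Gate 2: N12 on → N59 on.
Gate 8: N15 and N1 on → N18 on.
N18 is on, so N19 fires (Gate 3).
N15: reached.
N59: reached.
N12: reached.
N19: reached.
N1: reached.
All 5 are reached.

5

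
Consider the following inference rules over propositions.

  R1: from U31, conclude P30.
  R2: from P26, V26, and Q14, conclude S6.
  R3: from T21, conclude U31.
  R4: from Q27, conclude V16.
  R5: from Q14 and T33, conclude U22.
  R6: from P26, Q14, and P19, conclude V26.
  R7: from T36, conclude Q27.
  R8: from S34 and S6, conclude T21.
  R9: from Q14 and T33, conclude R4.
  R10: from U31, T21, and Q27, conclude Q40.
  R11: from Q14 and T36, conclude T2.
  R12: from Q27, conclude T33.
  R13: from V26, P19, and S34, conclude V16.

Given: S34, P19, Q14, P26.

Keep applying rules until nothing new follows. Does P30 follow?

P26, Q14, and P19 hold, so V26 follows (R6).
From P26, V26, and Q14, R2 gives S6.
S34 and S6 hold, so T21 follows (R8).
From T21, R3 gives U31.
From U31, R1 gives P30.

Yes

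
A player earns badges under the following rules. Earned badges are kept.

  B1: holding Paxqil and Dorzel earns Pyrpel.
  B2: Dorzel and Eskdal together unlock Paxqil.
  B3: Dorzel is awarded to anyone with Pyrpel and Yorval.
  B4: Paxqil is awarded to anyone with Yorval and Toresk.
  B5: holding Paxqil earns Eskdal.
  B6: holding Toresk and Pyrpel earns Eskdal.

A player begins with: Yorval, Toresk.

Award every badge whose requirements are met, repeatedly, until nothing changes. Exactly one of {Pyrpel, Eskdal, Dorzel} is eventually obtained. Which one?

With Yorval and Toresk, Paxqil is earned (B4).
With Paxqil, Eskdal is earned (B5).
Dorzel would need Pyrpel and Yorval (B3), but Pyrpel is never earned. Pyrpel would need Paxqil and Dorzel (B1), but Dorzel is never earned.

Eskdal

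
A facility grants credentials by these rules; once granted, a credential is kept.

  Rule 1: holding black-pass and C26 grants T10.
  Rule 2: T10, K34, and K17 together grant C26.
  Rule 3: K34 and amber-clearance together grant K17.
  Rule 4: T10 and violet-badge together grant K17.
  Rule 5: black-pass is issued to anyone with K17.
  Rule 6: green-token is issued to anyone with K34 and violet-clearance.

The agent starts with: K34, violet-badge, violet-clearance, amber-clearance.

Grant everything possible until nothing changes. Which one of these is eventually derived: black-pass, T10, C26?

Holding K34 and amber-clearance grants K17 (Rule 3).
Holding K17 grants black-pass (Rule 5).
T10 would need black-pass and C26 (Rule 1), but C26 is never granted. C26 would need T10, K34, and K17 (Rule 2), but T10 is never granted.

black-pass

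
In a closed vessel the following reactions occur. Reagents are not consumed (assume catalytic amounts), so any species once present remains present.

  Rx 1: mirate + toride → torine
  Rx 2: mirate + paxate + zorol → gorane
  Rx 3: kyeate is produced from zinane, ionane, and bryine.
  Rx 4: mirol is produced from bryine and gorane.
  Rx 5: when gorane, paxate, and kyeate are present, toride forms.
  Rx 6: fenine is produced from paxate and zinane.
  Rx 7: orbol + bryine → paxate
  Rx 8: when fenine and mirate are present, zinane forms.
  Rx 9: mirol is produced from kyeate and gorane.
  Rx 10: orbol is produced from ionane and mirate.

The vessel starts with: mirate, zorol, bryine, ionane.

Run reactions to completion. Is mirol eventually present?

ionane and mirate present → orbol forms (Rx 10).
orbol and bryine present → paxate forms (Rx 7).
mirate, paxate, and zorol present → gorane forms (Rx 2).
bryine and gorane present → mirol forms (Rx 4).

Yes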